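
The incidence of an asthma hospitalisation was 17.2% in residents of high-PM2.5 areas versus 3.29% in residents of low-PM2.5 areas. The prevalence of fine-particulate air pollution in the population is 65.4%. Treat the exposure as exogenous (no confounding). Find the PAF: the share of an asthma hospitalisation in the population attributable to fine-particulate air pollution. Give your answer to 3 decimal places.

p₁ = 0.172, p₀ = 0.0329.
Overall risk P(Y=1) = π·p₁ + (1−π)·p₀ = 0.654×0.172 + 0.346×0.0329 = 0.12387.
Under exogeneity, PAF = [P(Y=1) − p₀] / P(Y=1).
PAF = (0.12387 − 0.0329) / 0.12387 ≈ 0.7344

PAF ≈ 0.734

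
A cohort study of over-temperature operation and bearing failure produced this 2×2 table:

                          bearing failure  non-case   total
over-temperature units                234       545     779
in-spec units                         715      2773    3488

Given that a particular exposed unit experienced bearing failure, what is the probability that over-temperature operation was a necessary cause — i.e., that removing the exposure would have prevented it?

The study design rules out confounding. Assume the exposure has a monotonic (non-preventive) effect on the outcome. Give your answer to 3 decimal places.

PN ≈ 0.318

p₁ = P(outcome | exposed) = 234/779 = 0.30039
p₀ = P(outcome | unexposed) = 715/3488 = 0.20499
Under exogeneity and monotonicity, PN = (p₁ − p₀) / p₁.
PN = (0.30039 − 0.20499) / 0.30039 = 0.095397 / 0.30039 ≈ 0.3176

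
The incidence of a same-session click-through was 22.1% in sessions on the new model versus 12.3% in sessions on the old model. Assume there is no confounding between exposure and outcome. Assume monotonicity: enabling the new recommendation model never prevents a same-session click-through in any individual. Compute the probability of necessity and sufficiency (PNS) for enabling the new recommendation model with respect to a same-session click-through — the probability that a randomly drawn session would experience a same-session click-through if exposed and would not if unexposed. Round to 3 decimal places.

p₁ = 0.221, p₀ = 0.123.
Under exogeneity and monotonicity, PNS = p₁ − p₀.
PNS = 0.221 − 0.123 = 0.098

PNS ≈ 0.098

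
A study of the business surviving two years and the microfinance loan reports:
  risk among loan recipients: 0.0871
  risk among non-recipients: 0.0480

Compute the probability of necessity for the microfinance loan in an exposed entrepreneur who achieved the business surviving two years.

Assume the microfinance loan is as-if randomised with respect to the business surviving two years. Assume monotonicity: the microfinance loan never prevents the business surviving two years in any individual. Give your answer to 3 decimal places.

Let p₁ = 0.0871, p₀ = 0.048.
Under exogeneity and monotonicity, PN = (p₁ − p₀) / p₁.
PN = (0.0871 − 0.048) / 0.0871 = 0.0391 / 0.0871 ≈ 0.4489

PN ≈ 0.449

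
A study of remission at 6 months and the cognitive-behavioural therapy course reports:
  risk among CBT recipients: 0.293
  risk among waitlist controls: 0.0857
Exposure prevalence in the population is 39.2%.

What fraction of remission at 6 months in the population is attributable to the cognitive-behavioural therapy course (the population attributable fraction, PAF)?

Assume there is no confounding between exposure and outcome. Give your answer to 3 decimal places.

Let p₁ = 0.293, p₀ = 0.0857.
Overall risk P(Y=1) = π·p₁ + (1−π)·p₀ = 0.392×0.293 + 0.608×0.0857 = 0.16696.
Under exogeneity, PAF = [P(Y=1) − p₀] / P(Y=1).
PAF = (0.16696 − 0.0857) / 0.16696 ≈ 0.4867

PAF ≈ 0.487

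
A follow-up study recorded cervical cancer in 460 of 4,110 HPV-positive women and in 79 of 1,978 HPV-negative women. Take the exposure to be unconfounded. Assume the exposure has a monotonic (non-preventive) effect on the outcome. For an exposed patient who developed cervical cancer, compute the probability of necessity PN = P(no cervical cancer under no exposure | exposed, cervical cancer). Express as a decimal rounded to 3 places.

p₁ = P(outcome | exposed) = 460/4110 = 0.11192
p₀ = P(outcome | unexposed) = 79/1978 = 0.039939
Under exogeneity and monotonicity, PN = (p₁ − p₀) / p₁.
PN = (0.11192 − 0.039939) / 0.11192 = 0.071983 / 0.11192 ≈ 0.6432

PN ≈ 0.643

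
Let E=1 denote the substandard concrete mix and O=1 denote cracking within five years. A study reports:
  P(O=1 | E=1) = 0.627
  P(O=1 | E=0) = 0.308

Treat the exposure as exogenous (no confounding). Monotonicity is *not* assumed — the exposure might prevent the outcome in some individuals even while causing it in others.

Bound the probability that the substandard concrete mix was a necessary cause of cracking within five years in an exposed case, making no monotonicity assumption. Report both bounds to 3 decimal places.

0.509 ≤ PN ≤ 1.000

Let p₁ = 0.627, p₀ = 0.308.
Under exogeneity alone the bounds on PN are max{0,(p₁−p₀)/p₁} ≤ PN ≤ min{1,(1−p₀)/p₁}.
  lower = (p₁ − p₀)/p₁ = 0.319 / 0.627 ≈ 0.5088
  upper = min{1, (1 − p₀)/p₁} = 0.692 / 0.627 ≈ 1.1037 → capped at 1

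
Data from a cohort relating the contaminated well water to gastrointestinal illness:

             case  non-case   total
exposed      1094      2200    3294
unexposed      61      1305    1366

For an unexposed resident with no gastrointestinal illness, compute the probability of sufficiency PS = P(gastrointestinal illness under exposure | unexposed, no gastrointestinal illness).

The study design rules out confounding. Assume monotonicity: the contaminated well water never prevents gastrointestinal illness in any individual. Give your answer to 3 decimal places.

p₁ = P(outcome | exposed) = 1094/3294 = 0.33212
p₀ = P(outcome | unexposed) = 61/1366 = 0.044656
Under exogeneity and monotonicity, PS = (p₁ − p₀) / (1 − p₀).
PS = (0.33212 − 0.044656) / (1 − 0.044656) = 0.28746 / 0.95534 ≈ 0.3009

PS ≈ 0.301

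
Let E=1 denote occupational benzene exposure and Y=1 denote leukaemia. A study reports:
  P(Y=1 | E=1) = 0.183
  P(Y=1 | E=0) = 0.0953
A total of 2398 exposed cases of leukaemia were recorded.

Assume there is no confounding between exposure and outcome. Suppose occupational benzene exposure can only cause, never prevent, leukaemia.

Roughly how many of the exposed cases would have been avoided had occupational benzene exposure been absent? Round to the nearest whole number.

about 1149 cases

Let p₁ = 0.183, p₀ = 0.0953.
PN = (p₁ − p₀)/p₁ = (0.183 − 0.0953) / 0.183 ≈ 0.47923.
Attributable cases ≈ PN × (exposed cases) = 0.47923 × 2398 ≈ 1149.21.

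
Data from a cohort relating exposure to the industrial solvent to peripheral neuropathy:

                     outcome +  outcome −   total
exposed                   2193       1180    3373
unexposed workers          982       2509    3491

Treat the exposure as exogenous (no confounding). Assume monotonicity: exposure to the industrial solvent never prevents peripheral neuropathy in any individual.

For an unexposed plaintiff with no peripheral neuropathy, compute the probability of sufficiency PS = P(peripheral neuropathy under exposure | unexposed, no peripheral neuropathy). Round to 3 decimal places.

PS ≈ 0.513

p₁ = P(outcome | exposed) = 2193/3373 = 0.65016
p₀ = P(outcome | unexposed) = 982/3491 = 0.28129
Under exogeneity and monotonicity, PS = (p₁ − p₀) / (1 − p₀).
PS = (0.65016 − 0.28129) / (1 − 0.28129) = 0.36887 / 0.71871 ≈ 0.5132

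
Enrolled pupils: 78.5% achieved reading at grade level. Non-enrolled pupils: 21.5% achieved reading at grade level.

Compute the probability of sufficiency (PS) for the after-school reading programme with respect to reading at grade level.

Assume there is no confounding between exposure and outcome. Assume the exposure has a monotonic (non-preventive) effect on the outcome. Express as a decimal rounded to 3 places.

p₁ = 0.785, p₀ = 0.215.
Under exogeneity and monotonicity, PS = (p₁ − p₀) / (1 − p₀).
PS = (0.785 − 0.215) / (1 − 0.215) = 0.57 / 0.785 ≈ 0.7261

PS ≈ 0.726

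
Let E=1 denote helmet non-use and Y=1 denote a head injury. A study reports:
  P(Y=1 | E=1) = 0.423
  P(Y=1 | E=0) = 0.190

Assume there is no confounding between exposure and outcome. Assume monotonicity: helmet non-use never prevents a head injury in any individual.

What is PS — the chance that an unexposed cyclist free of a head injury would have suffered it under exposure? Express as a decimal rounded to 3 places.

PS ≈ 0.288

Let p₁ = 0.423, p₀ = 0.19.
Under exogeneity and monotonicity, PS = (p₁ − p₀) / (1 − p₀).
PS = (0.423 − 0.19) / (1 − 0.19) = 0.233 / 0.81 ≈ 0.2877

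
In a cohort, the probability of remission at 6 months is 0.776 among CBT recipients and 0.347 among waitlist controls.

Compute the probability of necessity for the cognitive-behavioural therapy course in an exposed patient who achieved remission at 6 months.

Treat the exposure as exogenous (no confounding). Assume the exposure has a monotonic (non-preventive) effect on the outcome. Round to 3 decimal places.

Let p₁ = 0.776, p₀ = 0.347.
Under exogeneity and monotonicity, PN = (p₁ − p₀) / p₁.
PN = (0.776 − 0.347) / 0.776 = 0.429 / 0.776 ≈ 0.5528

PN ≈ 0.553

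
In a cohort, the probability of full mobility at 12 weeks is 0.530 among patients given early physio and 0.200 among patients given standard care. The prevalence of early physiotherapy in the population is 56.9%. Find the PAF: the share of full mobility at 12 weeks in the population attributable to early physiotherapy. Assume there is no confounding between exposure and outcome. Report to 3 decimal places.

PAF ≈ 0.484

Let p₁ = 0.53, p₀ = 0.2.
Overall risk P(Y=1) = π·p₁ + (1−π)·p₀ = 0.569×0.53 + 0.431×0.2 = 0.38777.
Under exogeneity, PAF = [P(Y=1) − p₀] / P(Y=1).
PAF = (0.38777 − 0.2) / 0.38777 ≈ 0.4842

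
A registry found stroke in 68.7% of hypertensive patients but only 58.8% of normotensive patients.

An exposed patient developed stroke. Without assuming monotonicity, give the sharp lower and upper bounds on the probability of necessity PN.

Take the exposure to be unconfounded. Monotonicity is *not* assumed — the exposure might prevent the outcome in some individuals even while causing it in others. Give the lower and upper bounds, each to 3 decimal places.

0.144 ≤ PN ≤ 0.600

p₁ = 0.687, p₀ = 0.588.
Under exogeneity alone the bounds on PN are max{0,(p₁−p₀)/p₁} ≤ PN ≤ min{1,(1−p₀)/p₁}.
  lower = (p₁ − p₀)/p₁ = 0.099 / 0.687 ≈ 0.1441
  upper = min{1, (1 − p₀)/p₁} = 0.412 / 0.687 ≈ 0.5997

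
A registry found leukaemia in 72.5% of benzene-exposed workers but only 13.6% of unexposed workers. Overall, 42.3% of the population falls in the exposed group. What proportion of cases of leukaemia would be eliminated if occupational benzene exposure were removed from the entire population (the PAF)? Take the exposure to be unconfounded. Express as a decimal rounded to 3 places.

p₁ = 0.725, p₀ = 0.136.
Overall risk P(Y=1) = π·p₁ + (1−π)·p₀ = 0.423×0.725 + 0.577×0.136 = 0.38515.
Under exogeneity, PAF = [P(Y=1) − p₀] / P(Y=1).
PAF = (0.38515 − 0.136) / 0.38515 ≈ 0.6469

PAF ≈ 0.647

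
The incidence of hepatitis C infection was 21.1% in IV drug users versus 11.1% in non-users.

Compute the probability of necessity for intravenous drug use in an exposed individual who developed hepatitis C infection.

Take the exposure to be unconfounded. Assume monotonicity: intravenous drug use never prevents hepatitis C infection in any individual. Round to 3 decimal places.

p₁ = 0.211, p₀ = 0.111.
Under exogeneity and monotonicity, PN = (p₁ − p₀) / p₁.
PN = (0.211 − 0.111) / 0.211 = 0.1 / 0.211 ≈ 0.4739

PN ≈ 0.474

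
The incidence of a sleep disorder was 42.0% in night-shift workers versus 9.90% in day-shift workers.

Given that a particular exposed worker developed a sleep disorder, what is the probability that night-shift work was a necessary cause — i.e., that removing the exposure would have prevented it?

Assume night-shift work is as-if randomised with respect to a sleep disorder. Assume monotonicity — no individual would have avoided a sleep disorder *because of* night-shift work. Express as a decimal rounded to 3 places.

PN ≈ 0.764

p₁ = 0.42, p₀ = 0.099.
Under exogeneity and monotonicity, PN = (p₁ − p₀) / p₁.
PN = (0.42 − 0.099) / 0.42 = 0.321 / 0.42 ≈ 0.7643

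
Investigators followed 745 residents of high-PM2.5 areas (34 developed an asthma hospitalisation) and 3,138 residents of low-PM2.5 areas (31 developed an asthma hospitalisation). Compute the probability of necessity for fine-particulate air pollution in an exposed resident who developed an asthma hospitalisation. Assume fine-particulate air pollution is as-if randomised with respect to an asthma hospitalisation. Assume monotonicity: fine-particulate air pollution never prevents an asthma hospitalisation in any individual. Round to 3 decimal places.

PN ≈ 0.784

p₁ = P(outcome | exposed) = 34/745 = 0.045638
p₀ = P(outcome | unexposed) = 31/3138 = 0.0098789
Under exogeneity and monotonicity, PN = (p₁ − p₀) / p₁.
PN = (0.045638 − 0.0098789) / 0.045638 = 0.035759 / 0.045638 ≈ 0.7835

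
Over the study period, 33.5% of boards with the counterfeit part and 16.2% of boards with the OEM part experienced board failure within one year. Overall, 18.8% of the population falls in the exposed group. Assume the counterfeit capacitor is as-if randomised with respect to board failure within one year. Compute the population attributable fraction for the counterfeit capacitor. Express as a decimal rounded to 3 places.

PAF ≈ 0.167

p₁ = 0.335, p₀ = 0.162.
Overall risk P(Y=1) = π·p₁ + (1−π)·p₀ = 0.188×0.335 + 0.812×0.162 = 0.19452.
Under exogeneity, PAF = [P(Y=1) − p₀] / P(Y=1).
PAF = (0.19452 − 0.162) / 0.19452 ≈ 0.1672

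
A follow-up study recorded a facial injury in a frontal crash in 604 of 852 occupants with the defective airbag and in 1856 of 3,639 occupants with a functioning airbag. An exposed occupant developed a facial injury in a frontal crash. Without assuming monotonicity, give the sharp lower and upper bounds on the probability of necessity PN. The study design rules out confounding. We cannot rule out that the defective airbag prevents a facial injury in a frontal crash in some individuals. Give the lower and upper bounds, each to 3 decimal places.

0.281 ≤ PN ≤ 0.691

p₁ = P(outcome | exposed) = 604/852 = 0.70892
p₀ = P(outcome | unexposed) = 1856/3639 = 0.51003
Under exogeneity alone the bounds on PN are max{0,(p₁−p₀)/p₁} ≤ PN ≤ min{1,(1−p₀)/p₁}.
  lower = (p₁ − p₀)/p₁ = 0.19889 / 0.70892 ≈ 0.2806
  upper = min{1, (1 − p₀)/p₁} = 0.48997 / 0.70892 ≈ 0.6911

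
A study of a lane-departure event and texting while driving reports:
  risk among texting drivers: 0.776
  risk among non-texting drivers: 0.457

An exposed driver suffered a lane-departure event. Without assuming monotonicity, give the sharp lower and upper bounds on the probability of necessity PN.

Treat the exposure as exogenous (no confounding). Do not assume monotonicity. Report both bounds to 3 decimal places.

0.411 ≤ PN ≤ 0.700

Let p₁ = 0.776, p₀ = 0.457.
Under exogeneity alone the bounds on PN are max{0,(p₁−p₀)/p₁} ≤ PN ≤ min{1,(1−p₀)/p₁}.
  lower = (p₁ − p₀)/p₁ = 0.319 / 0.776 ≈ 0.4111
  upper = min{1, (1 − p₀)/p₁} = 0.543 / 0.776 ≈ 0.6997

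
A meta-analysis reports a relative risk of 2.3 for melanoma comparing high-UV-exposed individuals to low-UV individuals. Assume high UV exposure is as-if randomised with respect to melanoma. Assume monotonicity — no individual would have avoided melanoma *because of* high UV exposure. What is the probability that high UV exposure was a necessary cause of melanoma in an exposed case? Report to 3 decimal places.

PN ≈ 0.565

Under exogeneity and monotonicity, PN = (RR − 1) / RR = 1 − 1/RR.
PN = (2.3 − 1) / 2.3 = 1.3 / 2.3 ≈ 0.5652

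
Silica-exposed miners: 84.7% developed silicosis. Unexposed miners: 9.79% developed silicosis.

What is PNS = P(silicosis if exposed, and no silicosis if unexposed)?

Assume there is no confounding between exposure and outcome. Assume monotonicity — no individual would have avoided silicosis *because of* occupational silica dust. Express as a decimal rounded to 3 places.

p₁ = 0.847, p₀ = 0.0979.
Under exogeneity and monotonicity, PNS = p₁ − p₀.
PNS = 0.847 − 0.0979 = 0.7491

PNS ≈ 0.749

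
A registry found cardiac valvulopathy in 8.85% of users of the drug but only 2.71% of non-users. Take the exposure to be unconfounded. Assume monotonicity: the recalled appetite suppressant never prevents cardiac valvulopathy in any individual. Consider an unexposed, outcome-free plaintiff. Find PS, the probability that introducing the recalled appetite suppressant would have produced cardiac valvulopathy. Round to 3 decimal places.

p₁ = 0.0885, p₀ = 0.0271.
Under exogeneity and monotonicity, PS = (p₁ − p₀) / (1 − p₀).
PS = (0.0885 − 0.0271) / (1 − 0.0271) = 0.0614 / 0.9729 ≈ 0.0631

PS ≈ 0.063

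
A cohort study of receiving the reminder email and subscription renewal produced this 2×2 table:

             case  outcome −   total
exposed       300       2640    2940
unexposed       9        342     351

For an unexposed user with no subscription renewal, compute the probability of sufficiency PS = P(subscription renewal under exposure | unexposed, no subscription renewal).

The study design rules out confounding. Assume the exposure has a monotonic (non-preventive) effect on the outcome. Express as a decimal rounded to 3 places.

p₁ = P(outcome | exposed) = 300/2940 = 0.10204
p₀ = P(outcome | unexposed) = 9/351 = 0.025641
Under exogeneity and monotonicity, PS = (p₁ − p₀)/(1 − p₀).
PS = (0.10204 − 0.025641) / 0.97436 ≈ 0.0784

PS ≈ 0.078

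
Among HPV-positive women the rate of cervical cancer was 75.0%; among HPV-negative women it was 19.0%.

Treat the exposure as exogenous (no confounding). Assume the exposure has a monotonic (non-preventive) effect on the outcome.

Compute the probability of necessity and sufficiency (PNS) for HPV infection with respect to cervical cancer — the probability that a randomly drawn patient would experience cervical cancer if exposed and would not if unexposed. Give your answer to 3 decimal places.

PNS ≈ 0.560

p₁ = 0.75, p₀ = 0.19.
Under exogeneity and monotonicity, PNS = p₁ − p₀.
PNS = 0.75 − 0.19 = 0.56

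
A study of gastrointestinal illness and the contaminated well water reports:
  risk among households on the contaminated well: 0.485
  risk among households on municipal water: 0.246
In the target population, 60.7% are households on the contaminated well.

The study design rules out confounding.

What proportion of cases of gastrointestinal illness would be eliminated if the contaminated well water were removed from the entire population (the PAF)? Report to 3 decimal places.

PAF ≈ 0.371

Let p₁ = 0.485, p₀ = 0.246.
Overall risk P(Y=1) = π·p₁ + (1−π)·p₀ = 0.607×0.485 + 0.393×0.246 = 0.39107.
Under exogeneity, PAF = [P(Y=1) − p₀] / P(Y=1).
PAF = (0.39107 − 0.246) / 0.39107 ≈ 0.3710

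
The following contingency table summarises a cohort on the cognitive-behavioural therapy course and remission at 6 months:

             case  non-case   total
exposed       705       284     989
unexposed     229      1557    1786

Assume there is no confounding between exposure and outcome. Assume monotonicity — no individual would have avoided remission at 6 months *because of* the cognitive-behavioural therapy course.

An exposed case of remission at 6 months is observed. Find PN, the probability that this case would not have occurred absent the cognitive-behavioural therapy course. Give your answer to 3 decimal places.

p₁ = P(outcome | exposed) = 705/989 = 0.71284
p₀ = P(outcome | unexposed) = 229/1786 = 0.12822
Under exogeneity and monotonicity, PN = (p₁ − p₀) / p₁.
PN = (0.71284 − 0.12822) / 0.71284 = 0.58462 / 0.71284 ≈ 0.8201

PN ≈ 0.820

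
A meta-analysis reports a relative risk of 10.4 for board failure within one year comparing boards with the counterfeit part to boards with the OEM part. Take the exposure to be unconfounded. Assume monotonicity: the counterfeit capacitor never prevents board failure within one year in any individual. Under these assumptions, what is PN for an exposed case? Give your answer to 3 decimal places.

PN ≈ 0.904

Under exogeneity and monotonicity, PN = (RR − 1) / RR = 1 − 1/RR.
PN = (10.4 − 1) / 10.4 = 9.4 / 10.4 ≈ 0.9038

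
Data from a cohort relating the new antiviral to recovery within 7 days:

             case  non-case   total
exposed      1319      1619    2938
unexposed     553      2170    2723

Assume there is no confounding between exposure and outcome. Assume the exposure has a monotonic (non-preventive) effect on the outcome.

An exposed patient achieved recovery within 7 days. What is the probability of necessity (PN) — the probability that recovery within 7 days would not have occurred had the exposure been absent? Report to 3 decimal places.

PN ≈ 0.548

p₁ = P(outcome | exposed) = 1319/2938 = 0.44894
p₀ = P(outcome | unexposed) = 553/2723 = 0.20308
Under exogeneity and monotonicity, PN = (p₁ − p₀) / p₁.
PN = (0.44894 − 0.20308) / 0.44894 = 0.24586 / 0.44894 ≈ 0.5476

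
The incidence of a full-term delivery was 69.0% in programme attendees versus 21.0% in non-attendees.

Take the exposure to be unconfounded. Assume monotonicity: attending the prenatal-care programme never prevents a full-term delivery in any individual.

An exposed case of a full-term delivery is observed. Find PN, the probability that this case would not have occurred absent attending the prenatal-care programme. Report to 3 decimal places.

PN ≈ 0.696

p₁ = 0.69, p₀ = 0.21.
Under exogeneity and monotonicity, PN = (p₁ − p₀) / p₁.
PN = (0.69 − 0.21) / 0.69 = 0.48 / 0.69 ≈ 0.6957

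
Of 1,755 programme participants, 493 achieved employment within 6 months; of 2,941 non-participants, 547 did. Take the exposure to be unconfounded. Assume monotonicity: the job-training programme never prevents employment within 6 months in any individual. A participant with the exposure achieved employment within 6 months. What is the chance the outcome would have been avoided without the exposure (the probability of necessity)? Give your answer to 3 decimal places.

PN ≈ 0.338

p₁ = P(outcome | exposed) = 493/1755 = 0.28091
p₀ = P(outcome | unexposed) = 547/2941 = 0.18599
Under exogeneity and monotonicity, PN = (p₁ − p₀) / p₁.
PN = (0.28091 − 0.18599) / 0.28091 = 0.094921 / 0.28091 ≈ 0.3379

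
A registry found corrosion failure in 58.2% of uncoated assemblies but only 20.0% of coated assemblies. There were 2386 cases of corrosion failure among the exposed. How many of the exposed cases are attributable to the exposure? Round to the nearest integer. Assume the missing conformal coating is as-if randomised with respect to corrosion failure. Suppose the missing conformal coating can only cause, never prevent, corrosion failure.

about 1566 cases

p₁ = 0.582, p₀ = 0.2.
PN = (p₁ − p₀)/p₁ = (0.582 − 0.2) / 0.582 ≈ 0.65636.
Attributable cases ≈ PN × (exposed cases) = 0.65636 × 2386 ≈ 1566.07.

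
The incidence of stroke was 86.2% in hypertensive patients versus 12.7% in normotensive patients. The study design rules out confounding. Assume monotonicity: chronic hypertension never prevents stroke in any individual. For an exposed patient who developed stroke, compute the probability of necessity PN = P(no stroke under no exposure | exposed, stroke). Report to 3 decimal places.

PN ≈ 0.853

p₁ = 0.862, p₀ = 0.127.
Under exogeneity and monotonicity, PN = (p₁ − p₀) / p₁.
PN = (0.862 − 0.127) / 0.862 = 0.735 / 0.862 ≈ 0.8527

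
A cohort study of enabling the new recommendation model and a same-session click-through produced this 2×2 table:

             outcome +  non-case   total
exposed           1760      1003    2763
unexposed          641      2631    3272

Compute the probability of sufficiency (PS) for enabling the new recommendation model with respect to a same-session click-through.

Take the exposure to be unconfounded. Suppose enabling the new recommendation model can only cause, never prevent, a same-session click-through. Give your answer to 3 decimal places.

PS ≈ 0.549

p₁ = P(outcome | exposed) = 1760/2763 = 0.63699
p₀ = P(outcome | unexposed) = 641/3272 = 0.1959
Under exogeneity and monotonicity, PS = (p₁ − p₀) / (1 − p₀).
PS = (0.63699 − 0.1959) / (1 − 0.1959) = 0.44108 / 0.8041 ≈ 0.5485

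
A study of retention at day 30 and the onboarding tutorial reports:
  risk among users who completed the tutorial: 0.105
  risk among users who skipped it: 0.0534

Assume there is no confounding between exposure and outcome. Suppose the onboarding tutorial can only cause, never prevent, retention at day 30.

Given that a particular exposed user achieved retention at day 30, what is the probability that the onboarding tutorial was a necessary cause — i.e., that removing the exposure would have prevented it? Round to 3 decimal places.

Let p₁ = 0.105, p₀ = 0.0534.
Under exogeneity and monotonicity, PN = (p₁ − p₀) / p₁.
PN = (0.105 − 0.0534) / 0.105 = 0.0516 / 0.105 ≈ 0.4914

PN ≈ 0.491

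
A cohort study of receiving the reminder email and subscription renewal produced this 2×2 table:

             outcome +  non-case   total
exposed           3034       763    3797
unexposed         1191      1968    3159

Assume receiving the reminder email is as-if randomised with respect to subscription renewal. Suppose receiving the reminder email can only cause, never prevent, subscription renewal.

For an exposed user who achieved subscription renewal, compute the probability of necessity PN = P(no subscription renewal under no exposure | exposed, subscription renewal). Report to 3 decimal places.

PN ≈ 0.528

p₁ = P(outcome | exposed) = 3034/3797 = 0.79905
p₀ = P(outcome | unexposed) = 1191/3159 = 0.37702
Under exogeneity and monotonicity, PN = (p₁ − p₀) / p₁.
PN = (0.79905 − 0.37702) / 0.79905 = 0.42203 / 0.79905 ≈ 0.5282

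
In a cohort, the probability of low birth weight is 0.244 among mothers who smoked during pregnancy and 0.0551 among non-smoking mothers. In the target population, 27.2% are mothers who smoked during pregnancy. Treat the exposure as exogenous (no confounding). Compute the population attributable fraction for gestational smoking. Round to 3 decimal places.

Let p₁ = 0.244, p₀ = 0.0551.
Overall risk P(Y=1) = π·p₁ + (1−π)·p₀ = 0.272×0.244 + 0.728×0.0551 = 0.10648.
Under exogeneity, PAF = [P(Y=1) − p₀] / P(Y=1).
PAF = (0.10648 − 0.0551) / 0.10648 ≈ 0.4825

PAF ≈ 0.483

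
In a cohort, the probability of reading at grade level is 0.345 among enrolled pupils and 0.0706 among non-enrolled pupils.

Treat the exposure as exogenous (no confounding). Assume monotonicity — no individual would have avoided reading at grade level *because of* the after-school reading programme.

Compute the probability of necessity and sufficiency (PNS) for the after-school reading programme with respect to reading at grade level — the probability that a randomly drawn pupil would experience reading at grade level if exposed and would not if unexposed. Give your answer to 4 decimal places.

PNS ≈ 0.2744

Let p₁ = 0.345, p₀ = 0.0706.
Under exogeneity and monotonicity, PNS = p₁ − p₀.
PNS = 0.345 − 0.0706 = 0.2744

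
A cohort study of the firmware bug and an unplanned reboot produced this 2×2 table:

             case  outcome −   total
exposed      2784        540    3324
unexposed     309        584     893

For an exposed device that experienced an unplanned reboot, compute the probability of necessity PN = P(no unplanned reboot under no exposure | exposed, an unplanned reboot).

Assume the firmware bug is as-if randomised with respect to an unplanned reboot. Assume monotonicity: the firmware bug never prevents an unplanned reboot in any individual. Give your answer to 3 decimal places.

p₁ = P(outcome | exposed) = 2784/3324 = 0.83755
p₀ = P(outcome | unexposed) = 309/893 = 0.34602
Under exogeneity and monotonicity, PN = (p₁ − p₀)/p₁.
PN = (0.83755 − 0.34602) / 0.83755 ≈ 0.5869

PN ≈ 0.587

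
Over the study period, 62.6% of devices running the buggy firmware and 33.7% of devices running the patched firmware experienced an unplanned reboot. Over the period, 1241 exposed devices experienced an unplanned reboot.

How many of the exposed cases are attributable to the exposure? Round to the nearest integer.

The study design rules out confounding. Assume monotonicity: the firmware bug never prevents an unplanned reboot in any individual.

about 573 cases

p₁ = 0.626, p₀ = 0.337.
PN = (p₁ − p₀)/p₁ = (0.626 − 0.337) / 0.626 ≈ 0.46166.
Attributable cases ≈ PN × (exposed cases) = 0.46166 × 1241 ≈ 572.92.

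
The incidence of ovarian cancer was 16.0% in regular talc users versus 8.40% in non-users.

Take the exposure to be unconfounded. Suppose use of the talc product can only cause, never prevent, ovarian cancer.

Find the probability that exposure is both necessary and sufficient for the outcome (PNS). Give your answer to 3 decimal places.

p₁ = 0.16, p₀ = 0.084.
Under exogeneity and monotonicity, PNS = p₁ − p₀.
PNS = 0.16 − 0.084 = 0.076

PNS ≈ 0.076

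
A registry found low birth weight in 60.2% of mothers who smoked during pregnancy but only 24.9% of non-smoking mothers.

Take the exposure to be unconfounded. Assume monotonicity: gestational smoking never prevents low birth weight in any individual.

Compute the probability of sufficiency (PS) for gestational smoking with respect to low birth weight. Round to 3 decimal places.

p₁ = 0.602, p₀ = 0.249.
Under exogeneity and monotonicity, PS = (p₁ − p₀) / (1 − p₀).
PS = (0.602 − 0.249) / (1 − 0.249) = 0.353 / 0.751 ≈ 0.4700

PS ≈ 0.470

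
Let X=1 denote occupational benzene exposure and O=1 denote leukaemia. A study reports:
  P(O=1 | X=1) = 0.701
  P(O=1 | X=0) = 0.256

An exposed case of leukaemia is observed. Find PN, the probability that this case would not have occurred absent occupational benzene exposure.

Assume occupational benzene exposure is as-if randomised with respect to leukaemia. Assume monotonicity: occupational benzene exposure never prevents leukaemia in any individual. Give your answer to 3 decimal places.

PN ≈ 0.635

Let p₁ = 0.701, p₀ = 0.256.
Under exogeneity and monotonicity, PN = (p₁ − p₀) / p₁.
PN = (0.701 − 0.256) / 0.701 = 0.445 / 0.701 ≈ 0.6348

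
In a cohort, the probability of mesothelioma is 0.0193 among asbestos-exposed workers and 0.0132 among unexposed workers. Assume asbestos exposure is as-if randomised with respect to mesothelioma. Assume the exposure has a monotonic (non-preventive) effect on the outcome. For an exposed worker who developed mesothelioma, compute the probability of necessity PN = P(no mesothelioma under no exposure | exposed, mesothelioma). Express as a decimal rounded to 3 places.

PN ≈ 0.316

Let p₁ = 0.0193, p₀ = 0.0132.
Under exogeneity and monotonicity, PN = (p₁ − p₀) / p₁.
PN = (0.0193 − 0.0132) / 0.0193 = 0.0061 / 0.0193 ≈ 0.3161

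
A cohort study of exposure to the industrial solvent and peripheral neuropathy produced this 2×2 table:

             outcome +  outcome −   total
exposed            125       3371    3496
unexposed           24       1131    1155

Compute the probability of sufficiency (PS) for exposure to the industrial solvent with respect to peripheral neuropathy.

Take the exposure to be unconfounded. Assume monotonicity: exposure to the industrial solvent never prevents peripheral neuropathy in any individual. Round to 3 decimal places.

p₁ = P(outcome | exposed) = 125/3496 = 0.035755
p₀ = P(outcome | unexposed) = 24/1155 = 0.020779
Under exogeneity and monotonicity, PS = (p₁ − p₀) / (1 − p₀).
PS = (0.035755 − 0.020779) / (1 − 0.020779) = 0.014976 / 0.97922 ≈ 0.0153

PS ≈ 0.015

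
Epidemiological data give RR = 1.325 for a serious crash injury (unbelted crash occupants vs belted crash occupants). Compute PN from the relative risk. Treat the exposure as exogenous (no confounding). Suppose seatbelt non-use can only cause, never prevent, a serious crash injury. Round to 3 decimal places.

PN ≈ 0.245

Under exogeneity and monotonicity, PN = (RR − 1) / RR = 1 − 1/RR.
PN = (1.325 − 1) / 1.325 = 0.325 / 1.325 ≈ 0.2453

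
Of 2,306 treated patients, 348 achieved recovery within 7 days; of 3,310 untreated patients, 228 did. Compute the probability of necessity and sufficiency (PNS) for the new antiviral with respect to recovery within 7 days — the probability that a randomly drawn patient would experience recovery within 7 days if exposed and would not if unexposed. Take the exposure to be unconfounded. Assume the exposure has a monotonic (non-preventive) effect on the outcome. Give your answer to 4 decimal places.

p₁ = P(outcome | exposed) = 348/2306 = 0.15091
p₀ = P(outcome | unexposed) = 228/3310 = 0.068882
Under exogeneity and monotonicity, PNS = p₁ − p₀.
PNS = 0.15091 − 0.068882 = 0.082028

PNS ≈ 0.0820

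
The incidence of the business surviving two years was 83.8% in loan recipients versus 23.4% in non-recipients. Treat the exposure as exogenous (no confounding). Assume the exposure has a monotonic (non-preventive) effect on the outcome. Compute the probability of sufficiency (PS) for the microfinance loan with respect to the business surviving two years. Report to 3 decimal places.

p₁ = 0.838, p₀ = 0.234.
Under exogeneity and monotonicity, PS = (p₁ − p₀) / (1 − p₀).
PS = (0.838 − 0.234) / (1 − 0.234) = 0.604 / 0.766 ≈ 0.7885

PS ≈ 0.789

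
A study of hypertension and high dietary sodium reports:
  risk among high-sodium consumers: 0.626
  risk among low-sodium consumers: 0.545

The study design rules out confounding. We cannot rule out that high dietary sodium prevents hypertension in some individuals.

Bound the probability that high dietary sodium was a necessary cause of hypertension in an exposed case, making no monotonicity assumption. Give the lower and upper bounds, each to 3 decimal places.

Let p₁ = 0.626, p₀ = 0.545.
Under exogeneity alone the bounds on PN are max{0,(p₁−p₀)/p₁} ≤ PN ≤ min{1,(1−p₀)/p₁}.
  lower = (p₁ − p₀)/p₁ = 0.081 / 0.626 ≈ 0.1294
  upper = min{1, (1 − p₀)/p₁} = 0.455 / 0.626 ≈ 0.7268

0.129 ≤ PN ≤ 0.727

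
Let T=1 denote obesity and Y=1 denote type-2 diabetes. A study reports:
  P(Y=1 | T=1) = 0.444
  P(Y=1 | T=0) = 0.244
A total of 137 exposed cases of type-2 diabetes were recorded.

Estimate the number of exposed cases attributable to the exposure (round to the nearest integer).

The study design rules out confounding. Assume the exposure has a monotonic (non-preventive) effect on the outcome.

about 62 cases

Let p₁ = 0.444, p₀ = 0.244.
PN = (p₁ − p₀)/p₁ = (0.444 − 0.244) / 0.444 ≈ 0.45045.
Attributable cases ≈ PN × (exposed cases) = 0.45045 × 137 ≈ 61.71.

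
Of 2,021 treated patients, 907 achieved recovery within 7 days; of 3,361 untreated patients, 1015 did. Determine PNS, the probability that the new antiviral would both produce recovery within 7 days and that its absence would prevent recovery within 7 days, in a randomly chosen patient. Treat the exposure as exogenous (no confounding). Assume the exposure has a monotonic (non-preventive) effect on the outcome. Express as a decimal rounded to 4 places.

p₁ = P(outcome | exposed) = 907/2021 = 0.44879
p₀ = P(outcome | unexposed) = 1015/3361 = 0.30199
Under exogeneity and monotonicity, PNS = p₁ − p₀.
PNS = 0.44879 − 0.30199 = 0.14679

PNS ≈ 0.1468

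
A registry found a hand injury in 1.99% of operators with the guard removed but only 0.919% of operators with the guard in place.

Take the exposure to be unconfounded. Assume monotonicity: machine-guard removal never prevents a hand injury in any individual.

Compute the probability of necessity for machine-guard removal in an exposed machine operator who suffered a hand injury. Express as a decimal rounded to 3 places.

p₁ = 0.0199, p₀ = 0.00919.
Under exogeneity and monotonicity, PN = (p₁ − p₀) / p₁.
PN = (0.0199 − 0.00919) / 0.0199 = 0.01071 / 0.0199 ≈ 0.5382

PN ≈ 0.538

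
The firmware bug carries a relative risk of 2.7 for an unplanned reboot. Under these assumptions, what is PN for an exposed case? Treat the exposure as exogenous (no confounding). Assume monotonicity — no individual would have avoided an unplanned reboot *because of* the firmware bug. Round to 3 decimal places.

Under exogeneity and monotonicity, PN = (RR − 1) / RR = 1 − 1/RR.
PN = (2.7 − 1) / 2.7 = 1.7 / 2.7 ≈ 0.6296

PN ≈ 0.630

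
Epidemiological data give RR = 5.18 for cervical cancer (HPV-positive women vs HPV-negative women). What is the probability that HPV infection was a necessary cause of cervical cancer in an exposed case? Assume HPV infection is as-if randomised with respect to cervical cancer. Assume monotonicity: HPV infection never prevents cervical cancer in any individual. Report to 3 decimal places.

PN ≈ 0.807

Under exogeneity and monotonicity, PN = (RR − 1) / RR = 1 − 1/RR.
PN = (5.18 − 1) / 5.18 = 4.18 / 5.18 ≈ 0.8069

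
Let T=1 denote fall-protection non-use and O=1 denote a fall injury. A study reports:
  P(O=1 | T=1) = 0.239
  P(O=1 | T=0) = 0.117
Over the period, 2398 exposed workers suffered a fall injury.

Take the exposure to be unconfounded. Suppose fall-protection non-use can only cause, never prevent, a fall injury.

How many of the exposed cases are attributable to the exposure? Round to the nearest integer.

about 1224 cases

Let p₁ = 0.239, p₀ = 0.117.
PN = (p₁ − p₀)/p₁ = (0.239 − 0.117) / 0.239 ≈ 0.51046.
Attributable cases ≈ PN × (exposed cases) = 0.51046 × 2398 ≈ 1224.08.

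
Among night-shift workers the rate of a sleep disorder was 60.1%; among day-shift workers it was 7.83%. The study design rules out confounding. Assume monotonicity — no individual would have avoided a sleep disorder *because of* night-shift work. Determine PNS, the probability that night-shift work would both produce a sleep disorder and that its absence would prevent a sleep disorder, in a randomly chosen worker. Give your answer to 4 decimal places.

p₁ = 0.601, p₀ = 0.0783.
Under exogeneity and monotonicity, PNS = p₁ − p₀.
PNS = 0.601 − 0.0783 = 0.5227

PNS ≈ 0.5227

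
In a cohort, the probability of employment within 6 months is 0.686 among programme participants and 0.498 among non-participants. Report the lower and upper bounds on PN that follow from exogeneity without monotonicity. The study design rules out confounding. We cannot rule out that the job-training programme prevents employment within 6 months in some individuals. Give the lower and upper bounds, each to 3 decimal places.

0.274 ≤ PN ≤ 0.732

Let p₁ = 0.686, p₀ = 0.498.
Under exogeneity alone the bounds on PN are max{0,(p₁−p₀)/p₁} ≤ PN ≤ min{1,(1−p₀)/p₁}.
  lower = (p₁ − p₀)/p₁ = 0.188 / 0.686 ≈ 0.2741
  upper = min{1, (1 − p₀)/p₁} = 0.502 / 0.686 ≈ 0.7318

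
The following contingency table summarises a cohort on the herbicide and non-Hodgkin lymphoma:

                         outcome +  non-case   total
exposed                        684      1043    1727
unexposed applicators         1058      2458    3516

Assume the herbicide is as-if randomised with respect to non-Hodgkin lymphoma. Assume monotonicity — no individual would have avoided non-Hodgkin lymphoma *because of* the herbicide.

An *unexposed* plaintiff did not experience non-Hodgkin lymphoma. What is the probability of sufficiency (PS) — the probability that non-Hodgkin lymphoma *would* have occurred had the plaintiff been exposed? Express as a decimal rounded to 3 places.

PS ≈ 0.136

p₁ = P(outcome | exposed) = 684/1727 = 0.39606
p₀ = P(outcome | unexposed) = 1058/3516 = 0.30091
Under exogeneity and monotonicity, PS = (p₁ − p₀)/(1 − p₀).
PS = (0.39606 − 0.30091) / 0.69909 ≈ 0.1361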